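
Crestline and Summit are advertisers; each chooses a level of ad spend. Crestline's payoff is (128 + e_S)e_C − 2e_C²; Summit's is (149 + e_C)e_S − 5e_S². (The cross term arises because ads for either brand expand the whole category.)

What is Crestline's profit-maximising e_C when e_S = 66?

Expanding Crestline's payoff: 128e_C + e_Se_C − 2e_C².
∂π/∂e_C = 128 + e_S − 4e_C = 0, so e_C = 32 + 0.25e_S.
At e_S = 66: e_C = 32 + 0.25·66 = 48.5.

48.5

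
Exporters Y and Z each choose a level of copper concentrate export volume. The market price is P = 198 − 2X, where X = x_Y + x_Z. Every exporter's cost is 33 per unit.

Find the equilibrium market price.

88

Exporter Y's profit: π = x_Y(198 − 2(x_Y + x_Z)) − 33x_Y.
∂π/∂x_Y = 165 − 4x_Y − 2x_Z = 0, so x_Y = 41.25 − 0.5x_Z.
The game is symmetric, so in equilibrium x_Z = x_Y: the reaction function gives 1.5x_Y = 41.25, hence x_Y = 27.5.
Equilibrium price: P = 198 − 2·55 = 88.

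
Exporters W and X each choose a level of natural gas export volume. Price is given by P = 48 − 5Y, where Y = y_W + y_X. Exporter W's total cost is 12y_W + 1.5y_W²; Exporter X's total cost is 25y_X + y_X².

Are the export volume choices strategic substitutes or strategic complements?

Exporter W's profit: π = y_W(48 − 5(y_W + y_X)) − 12y_W − 1.5y_W².
∂π/∂y_W = 36 − 13y_W − 5y_X = 0, so y_W = 36/13 − (5/13)y_X.
The best-response slope dy_W/dy_X = −5/13 < 0: the reaction function is downward-sloping, so the choices are strategic substitutes.

strategic substitutes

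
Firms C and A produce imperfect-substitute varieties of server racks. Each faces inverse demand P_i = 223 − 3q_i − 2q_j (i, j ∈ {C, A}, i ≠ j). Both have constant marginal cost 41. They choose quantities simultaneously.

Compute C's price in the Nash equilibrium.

109.25

Firm C's profit: π = q_C(223 − 3q_C − 2q_A) − 41q_C.
∂π/∂q_C = 182 − 6q_C − 2q_A = 0 ⇒ q_C = 91/3 − (1/3)q_A.
The game is symmetric, so in equilibrium q_A = q_C: the reaction function gives (4/3)q_C = 91/3, hence q_C = 22.75.
P_C = 223 − 3·22.75 − 2·22.75 = 109.25.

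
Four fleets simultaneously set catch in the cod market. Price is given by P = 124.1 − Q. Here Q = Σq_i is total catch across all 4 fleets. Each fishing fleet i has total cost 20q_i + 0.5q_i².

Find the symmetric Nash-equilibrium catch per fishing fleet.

17.35

A representative fishing fleet's profit is π_i = q_i(124.1 − Q) − 20q_i − 0.5q_i², with Q = q_i + Σ_{j≠i} q_j.
First-order condition: 104.1 − 3q_i − Σ_{j≠i} q_j = 0.
With identical fishing fleets, set every q_j = q: then 104.1 − 3q − 3q = 0, i.e. q = 104.1/6 = 17.35.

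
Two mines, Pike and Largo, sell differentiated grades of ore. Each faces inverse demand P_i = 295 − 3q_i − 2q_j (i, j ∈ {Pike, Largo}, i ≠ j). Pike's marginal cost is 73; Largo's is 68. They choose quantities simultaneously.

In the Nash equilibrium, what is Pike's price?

Mine Pike's profit: π = q_{Pike}(295 − 3q_{Pike} − 2q_{Largo}) − 73q_{Pike}.
∂π/∂q_{Pike} = 222 − 6q_{Pike} − 2q_{Largo} = 0 ⇒ q_{Pike} = 37 − (1/3)q_{Largo}.
Similarly q_{Largo} = 227/6 − (1/3)q_{Pike}.
Solving the two reaction functions simultaneously: (1 − (−1/3)(−1/3))q_{Pike} = 37 − (1/3)·(227/6), so (8/9)q_{Pike} = 439/18 and q_{Pike} = 27.4375.
Then q_{Largo} = 227/6 − (1/3)·27.4375 = 28.6875.
P_{Pike} = 295 − 3·27.4375 − 2·28.6875 = 155.3125.

155.3125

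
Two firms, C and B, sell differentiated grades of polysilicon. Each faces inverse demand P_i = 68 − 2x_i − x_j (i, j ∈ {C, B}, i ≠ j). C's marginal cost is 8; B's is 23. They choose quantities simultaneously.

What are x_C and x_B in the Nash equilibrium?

Firm C's profit: π = x_C(68 − 2x_C − x_B) − 8x_C.
∂π/∂x_C = 60 − 4x_C − x_B = 0 ⇒ x_C = 15 − 0.25x_B.
Similarly x_B = 11.25 − 0.25x_C.
Substituting the second reaction function into the first: x_C = 15 − 0.25(11.25 − 0.25x_C), which gives 0.9375x_C = 12.1875 ⇒ x_C = 13.
Then x_B = 11.25 − 0.25·13 = 8.

13, 8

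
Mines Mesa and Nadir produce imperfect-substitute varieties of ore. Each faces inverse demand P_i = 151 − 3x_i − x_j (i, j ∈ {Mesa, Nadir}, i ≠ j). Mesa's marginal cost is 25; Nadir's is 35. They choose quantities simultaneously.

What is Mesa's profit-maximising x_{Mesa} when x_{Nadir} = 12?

Mine Mesa's profit: π = x_{Mesa}(151 − 3x_{Mesa} − x_{Nadir}) − 25x_{Mesa}.
∂π/∂x_{Mesa} = 126 − 6x_{Mesa} − x_{Nadir} = 0 ⇒ x_{Mesa} = 21 − (1/6)x_{Nadir}.
At x_{Nadir} = 12: x_{Mesa} = 21 − (1/6)·12 = 19.

19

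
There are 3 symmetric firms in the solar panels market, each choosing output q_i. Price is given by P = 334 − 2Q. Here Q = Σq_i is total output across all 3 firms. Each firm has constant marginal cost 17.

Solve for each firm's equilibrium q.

39.625

A representative firm's profit is π_i = q_i(334 − 2Q) − 17q_i, with Q = q_i + Σ_{j≠i} q_j.
First-order condition: 317 − 4q_i − 2Σ_{j≠i} q_j = 0.
Imposing symmetry (q_j = q for all j) turns Σ_{j≠i} q_j into 2q, so 317 = 8q and q = 39.625.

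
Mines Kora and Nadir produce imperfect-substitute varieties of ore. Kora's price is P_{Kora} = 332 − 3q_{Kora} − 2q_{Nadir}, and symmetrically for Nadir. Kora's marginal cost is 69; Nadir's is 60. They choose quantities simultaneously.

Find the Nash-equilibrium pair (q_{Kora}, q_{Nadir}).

32.3125, 34.5625

Mine Kora's profit: π = q_{Kora}(332 − 3q_{Kora} − 2q_{Nadir}) − 69q_{Kora}.
∂π/∂q_{Kora} = 263 − 6q_{Kora} − 2q_{Nadir} = 0 ⇒ q_{Kora} = 263/6 − (1/3)q_{Nadir}.
Similarly q_{Nadir} = 136/3 − (1/3)q_{Kora}.
Solving the two reaction functions simultaneously: (1 − (−1/3)(−1/3))q_{Kora} = 263/6 − (1/3)·(136/3), so (8/9)q_{Kora} = 517/18 and q_{Kora} = 32.3125.
Then q_{Nadir} = 136/3 − (1/3)·32.3125 = 34.5625.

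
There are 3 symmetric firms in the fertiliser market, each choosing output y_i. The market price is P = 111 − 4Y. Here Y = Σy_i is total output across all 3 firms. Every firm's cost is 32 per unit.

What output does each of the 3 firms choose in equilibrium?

4.9375

A representative firm's profit is π_i = y_i(111 − 4Y) − 32y_i, with Y = y_i + Σ_{j≠i} y_j.
First-order condition: 79 − 8y_i − 4Σ_{j≠i} y_j = 0.
With identical firms, set every y_j = y: then 79 − 8y − 8y = 0, i.e. y = 79/16 = 4.9375.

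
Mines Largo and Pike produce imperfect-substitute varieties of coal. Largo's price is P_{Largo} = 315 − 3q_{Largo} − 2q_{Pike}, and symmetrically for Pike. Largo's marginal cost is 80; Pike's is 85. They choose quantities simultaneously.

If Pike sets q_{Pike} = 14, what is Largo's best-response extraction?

34.5

Mine Largo's profit: π = q_{Largo}(315 − 3q_{Largo} − 2q_{Pike}) − 80q_{Largo}.
∂π/∂q_{Largo} = 235 − 6q_{Largo} − 2q_{Pike} = 0 ⇒ q_{Largo} = 235/6 − (1/3)q_{Pike}.
At q_{Pike} = 14: q_{Largo} = 235/6 − (1/3)·14 = 34.5.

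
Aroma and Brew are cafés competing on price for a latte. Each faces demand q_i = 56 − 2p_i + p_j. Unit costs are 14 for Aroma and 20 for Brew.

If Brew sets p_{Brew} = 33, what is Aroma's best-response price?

Aroma's profit: π = (p_{Aroma} − 14)(56 − 2p_{Aroma} + p_{Brew}).
∂π/∂p_{Aroma} = 84 − 4p_{Aroma} + p_{Brew} = 0 ⇒ p_{Aroma} = 21 + 0.25p_{Brew}.
At p_{Brew} = 33: p_{Aroma} = 21 + 0.25·33 = 29.25.

29.25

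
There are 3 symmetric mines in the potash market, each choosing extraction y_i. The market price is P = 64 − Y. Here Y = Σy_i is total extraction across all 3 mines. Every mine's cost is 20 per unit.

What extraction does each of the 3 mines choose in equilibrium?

A representative mine's profit is π_i = y_i(64 − Y) − 20y_i, with Y = y_i + Σ_{j≠i} y_j.
First-order condition: 44 − 2y_i − Σ_{j≠i} y_j = 0.
In a symmetric equilibrium every mine chooses the same y, so Σ_{j≠i} y_j = 2y. The condition becomes 44 − 4y = 0, giving y = 44/4 = 11.

11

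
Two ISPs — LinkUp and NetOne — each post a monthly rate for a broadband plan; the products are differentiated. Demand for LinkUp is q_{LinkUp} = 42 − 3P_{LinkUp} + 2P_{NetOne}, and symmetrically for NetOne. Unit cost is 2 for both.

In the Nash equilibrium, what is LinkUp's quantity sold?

LinkUp's profit: π = (P_{LinkUp} − 2)(42 − 3P_{LinkUp} + 2P_{NetOne}).
∂π/∂P_{LinkUp} = 48 − 6P_{LinkUp} + 2P_{NetOne} = 0 ⇒ P_{LinkUp} = 8 + (1/3)P_{NetOne}.
Setting P_{LinkUp} = P_{NetOne} in the reaction function: P_{LinkUp} = 8 + (1/3)P_{LinkUp}, so P_{LinkUp} = 8 / (2/3) = 12.
q_{LinkUp} = 42 − 3·12 + 2·12 = 30.

30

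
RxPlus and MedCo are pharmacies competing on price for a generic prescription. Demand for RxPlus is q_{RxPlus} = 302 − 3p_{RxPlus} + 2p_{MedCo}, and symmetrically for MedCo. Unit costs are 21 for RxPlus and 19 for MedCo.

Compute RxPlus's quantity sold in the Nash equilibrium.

RxPlus's profit: π = (p_{RxPlus} − 21)(302 − 3p_{RxPlus} + 2p_{MedCo}).
∂π/∂p_{RxPlus} = 365 − 6p_{RxPlus} + 2p_{MedCo} = 0 ⇒ p_{RxPlus} = 365/6 + (1/3)p_{MedCo}.
Similarly p_{MedCo} = 359/6 + (1/3)p_{RxPlus}.
Solving the two reaction functions simultaneously: (1 − (1/3)(1/3))p_{RxPlus} = 365/6 + (1/3)·(359/6), so (8/9)p_{RxPlus} = 727/9 and p_{RxPlus} = 90.875.
Then p_{MedCo} = 359/6 + (1/3)·90.875 = 90.125.
q_{RxPlus} = 302 − 3·90.875 + 2·90.125 = 209.625.

209.625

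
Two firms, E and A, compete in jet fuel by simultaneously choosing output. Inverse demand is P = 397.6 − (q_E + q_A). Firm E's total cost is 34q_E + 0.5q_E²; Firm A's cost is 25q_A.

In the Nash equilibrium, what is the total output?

Firm E's profit: π = q_E(397.6 − (q_E + q_A)) − 34q_E − 0.5q_E².
∂π/∂q_E = 363.6 − 3q_E − q_A = 0, so q_E = 121.2 − (1/3)q_A.
For A: ∂π/∂q_A = 372.6 − 2q_A − q_E = 0 ⇒ q_A = 186.3 − 0.5q_E.
Solving the two reaction functions simultaneously: (1 − (−1/3)(−0.5))q_E = 121.2 − (1/3)·186.3, so (5/6)q_E = 59.1 and q_E = 70.92.
Then q_A = 186.3 − 0.5·70.92 = 150.84.
Total output: 70.92 + 150.84 = 221.76.

221.76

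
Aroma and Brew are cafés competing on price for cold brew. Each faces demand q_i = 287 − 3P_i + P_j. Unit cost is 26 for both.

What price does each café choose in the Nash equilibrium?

Aroma's profit: π = (P_{Aroma} − 26)(287 − 3P_{Aroma} + P_{Brew}).
∂π/∂P_{Aroma} = 365 − 6P_{Aroma} + P_{Brew} = 0 ⇒ P_{Aroma} = 365/6 + (1/6)P_{Brew}.
Setting P_{Aroma} = P_{Brew} in the reaction function: P_{Aroma} = 365/6 + (1/6)P_{Aroma}, so P_{Aroma} = (365/6) / (5/6) = 73.

73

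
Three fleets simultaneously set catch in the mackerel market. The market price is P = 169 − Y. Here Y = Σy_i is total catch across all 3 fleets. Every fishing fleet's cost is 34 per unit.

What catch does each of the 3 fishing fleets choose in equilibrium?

A representative fishing fleet's profit is π_i = y_i(169 − Y) − 34y_i, with Y = y_i + Σ_{j≠i} y_j.
First-order condition: 135 − 2y_i − Σ_{j≠i} y_j = 0.
With identical fishing fleets, set every y_j = y: then 135 − 2y − 2y = 0, i.e. y = 135/4 = 33.75.

33.75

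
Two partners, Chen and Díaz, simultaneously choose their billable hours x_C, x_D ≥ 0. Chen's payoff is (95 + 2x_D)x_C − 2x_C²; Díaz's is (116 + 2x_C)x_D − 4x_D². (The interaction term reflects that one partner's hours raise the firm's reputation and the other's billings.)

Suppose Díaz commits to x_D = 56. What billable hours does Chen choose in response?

Expanding Chen's payoff: 95x_C + 2x_Dx_C − 2x_C².
∂π/∂x_C = 95 + 2x_D − 4x_C = 0, so x_C = 23.75 + 0.5x_D.
At x_D = 56: x_C = 23.75 + 0.5·56 = 51.75.

51.75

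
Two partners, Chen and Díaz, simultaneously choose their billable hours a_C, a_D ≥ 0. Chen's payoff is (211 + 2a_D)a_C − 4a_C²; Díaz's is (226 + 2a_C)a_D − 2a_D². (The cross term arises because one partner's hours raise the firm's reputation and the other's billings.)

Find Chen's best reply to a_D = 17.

Expanding Chen's payoff: 211a_C + 2a_Da_C − 4a_C².
∂π/∂a_C = 211 + 2a_D − 8a_C = 0, so a_C = 26.375 + 0.25a_D.
At a_D = 17: a_C = 26.375 + 0.25·17 = 30.625.

30.625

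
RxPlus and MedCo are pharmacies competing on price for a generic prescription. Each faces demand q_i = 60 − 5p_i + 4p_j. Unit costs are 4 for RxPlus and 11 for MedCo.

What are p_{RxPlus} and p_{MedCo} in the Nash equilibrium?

15, 17.5

RxPlus's profit: π = (p_{RxPlus} − 4)(60 − 5p_{RxPlus} + 4p_{MedCo}).
∂π/∂p_{RxPlus} = 80 − 10p_{RxPlus} + 4p_{MedCo} = 0 ⇒ p_{RxPlus} = 8 + 0.4p_{MedCo}.
Similarly p_{MedCo} = 11.5 + 0.4p_{RxPlus}.
Solving the two reaction functions simultaneously: (1 − (0.4)(0.4))p_{RxPlus} = 8 + 0.4·11.5, so 0.84p_{RxPlus} = 12.6 and p_{RxPlus} = 15.
Then p_{MedCo} = 11.5 + 0.4·15 = 17.5.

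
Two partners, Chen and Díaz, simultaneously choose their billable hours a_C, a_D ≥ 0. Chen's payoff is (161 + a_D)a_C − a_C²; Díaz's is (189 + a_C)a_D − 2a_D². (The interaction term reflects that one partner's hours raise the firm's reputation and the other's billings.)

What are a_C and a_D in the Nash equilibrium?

119, 77

Expanding Chen's payoff: 161a_C + a_Da_C − a_C².
∂π/∂a_C = 161 + a_D − 2a_C = 0, so a_C = 80.5 + 0.5a_D.
Likewise for Díaz: a_D = 47.25 + 0.25a_C.
Substituting the second reaction function into the first: a_C = 80.5 + 0.5(47.25 + 0.25a_C), which gives 0.875a_C = 104.125 ⇒ a_C = 119.
Then a_D = 47.25 + 0.25·119 = 77.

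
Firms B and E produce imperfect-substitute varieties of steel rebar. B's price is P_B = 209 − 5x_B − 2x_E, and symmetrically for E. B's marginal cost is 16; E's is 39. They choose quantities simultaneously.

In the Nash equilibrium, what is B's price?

Firm B's profit: π = x_B(209 − 5x_B − 2x_E) − 16x_B.
∂π/∂x_B = 193 − 10x_B − 2x_E = 0 ⇒ x_B = 19.3 − 0.2x_E.
Similarly x_E = 17 − 0.2x_B.
Solving the two reaction functions simultaneously: (1 − (−0.2)(−0.2))x_B = 19.3 − 0.2·17, so 0.96x_B = 15.9 and x_B = 16.5625.
Then x_E = 17 − 0.2·16.5625 = 13.6875.
P_B = 209 − 5·16.5625 − 2·13.6875 = 98.8125.

98.8125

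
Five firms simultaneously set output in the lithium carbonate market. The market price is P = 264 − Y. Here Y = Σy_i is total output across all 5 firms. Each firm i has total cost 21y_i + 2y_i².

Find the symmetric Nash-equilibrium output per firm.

24.3

A representative firm's profit is π_i = y_i(264 − Y) − 21y_i − 2y_i², with Y = y_i + Σ_{j≠i} y_j.
First-order condition: 243 − 6y_i − Σ_{j≠i} y_j = 0.
Imposing symmetry (y_j = y for all j) turns Σ_{j≠i} y_j into 4y, so 243 = 10y and y = 24.3.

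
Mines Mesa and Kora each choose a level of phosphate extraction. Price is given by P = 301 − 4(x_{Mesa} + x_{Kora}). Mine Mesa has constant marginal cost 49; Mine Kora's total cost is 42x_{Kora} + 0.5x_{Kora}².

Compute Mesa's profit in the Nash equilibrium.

Mine Mesa's profit: π = x_{Mesa}(301 − 4(x_{Mesa} + x_{Kora})) − 49x_{Mesa}.
∂π/∂x_{Mesa} = 252 − 8x_{Mesa} − 4x_{Kora} = 0, so x_{Mesa} = 31.5 − 0.5x_{Kora}.
For Kora: ∂π/∂x_{Kora} = 259 − 9x_{Kora} − 4x_{Mesa} = 0 ⇒ x_{Kora} = 259/9 − (4/9)x_{Mesa}.
Plugging x_{Kora} into Mesa's best response: x_{Mesa} = 31.5 − 0.5(259/9 − (4/9)x_{Mesa}) ⇒ (7/9)x_{Mesa} = 154/9, so x_{Mesa} = 22.
Then x_{Kora} = 259/9 − (4/9)·22 = 19.
Price P = 301 − 4·41 = 137.
Mesa's profit: (137 − 49)·22 = 1936.

1936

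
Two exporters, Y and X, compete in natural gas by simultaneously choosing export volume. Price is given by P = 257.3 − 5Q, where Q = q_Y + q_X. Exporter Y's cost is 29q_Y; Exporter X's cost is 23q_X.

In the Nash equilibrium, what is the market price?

Exporter Y's profit: π = q_Y(257.3 − 5(q_Y + q_X)) − 29q_Y.
∂π/∂q_Y = 228.3 − 10q_Y − 5q_X = 0, so q_Y = 22.83 − 0.5q_X.
By the same steps for X: q_X = 23.43 − 0.5q_Y.
Solving the two reaction functions simultaneously: (1 − (−0.5)(−0.5))q_Y = 22.83 − 0.5·23.43, so 0.75q_Y = 11.115 and q_Y = 14.82.
Then q_X = 23.43 − 0.5·14.82 = 16.02.
Equilibrium price: P = 257.3 − 5·30.84 = 103.1.

103.1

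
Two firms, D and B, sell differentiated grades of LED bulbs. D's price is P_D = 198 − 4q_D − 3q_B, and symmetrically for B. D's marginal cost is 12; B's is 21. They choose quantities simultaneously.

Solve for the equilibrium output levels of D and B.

Firm D's profit: π = q_D(198 − 4q_D − 3q_B) − 12q_D.
∂π/∂q_D = 186 − 8q_D − 3q_B = 0 ⇒ q_D = 23.25 − 0.375q_B.
Similarly q_B = 22.125 − 0.375q_D.
Substituting the second reaction function into the first: q_D = 23.25 − 0.375(22.125 − 0.375q_D), which gives (55/64)q_D = 957/64 ⇒ q_D = 17.4.
Then q_B = 22.125 − 0.375·17.4 = 15.6.

17.4, 15.6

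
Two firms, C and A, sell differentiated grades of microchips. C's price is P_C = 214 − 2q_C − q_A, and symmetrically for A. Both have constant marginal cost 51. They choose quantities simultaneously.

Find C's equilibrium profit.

Firm C's profit: π = q_C(214 − 2q_C − q_A) − 51q_C.
∂π/∂q_C = 163 − 4q_C − q_A = 0 ⇒ q_C = 40.75 − 0.25q_A.
The game is symmetric, so in equilibrium q_A = q_C: the reaction function gives 1.25q_C = 40.75, hence q_C = 32.6.
P_C = 214 − 2·32.6 − 32.6 = 116.2.
Profit = (116.2 − 51)·32.6 = 2125.52.

2125.52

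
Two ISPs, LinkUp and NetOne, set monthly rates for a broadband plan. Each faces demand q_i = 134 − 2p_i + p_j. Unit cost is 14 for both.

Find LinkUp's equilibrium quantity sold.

LinkUp's profit: π = (p_{LinkUp} − 14)(134 − 2p_{LinkUp} + p_{NetOne}).
∂π/∂p_{LinkUp} = 162 − 4p_{LinkUp} + p_{NetOne} = 0 ⇒ p_{LinkUp} = 40.5 + 0.25p_{NetOne}.
The game is symmetric, so in equilibrium p_{NetOne} = p_{LinkUp}: the reaction function gives 0.75p_{LinkUp} = 40.5, hence p_{LinkUp} = 54.
q_{LinkUp} = 134 − 2·54 + 54 = 80.

80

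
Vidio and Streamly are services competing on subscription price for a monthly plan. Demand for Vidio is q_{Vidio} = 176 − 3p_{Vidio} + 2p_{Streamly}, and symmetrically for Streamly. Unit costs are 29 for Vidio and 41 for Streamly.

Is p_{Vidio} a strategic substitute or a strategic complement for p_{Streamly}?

Vidio's profit: π = (p_{Vidio} − 29)(176 − 3p_{Vidio} + 2p_{Streamly}).
∂π/∂p_{Vidio} = 263 − 6p_{Vidio} + 2p_{Streamly} = 0 ⇒ p_{Vidio} = 263/6 + (1/3)p_{Streamly}.
The best-response slope dp_{Vidio}/dp_{Streamly} = 1/3 > 0: the reaction function is upward-sloping, so the choices are strategic complements.

strategic complements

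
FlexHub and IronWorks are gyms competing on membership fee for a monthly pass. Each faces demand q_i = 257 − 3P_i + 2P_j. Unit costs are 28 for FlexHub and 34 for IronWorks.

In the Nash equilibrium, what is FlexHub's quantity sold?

175.125

FlexHub's profit: π = (P_{FlexHub} − 28)(257 − 3P_{FlexHub} + 2P_{IronWorks}).
∂π/∂P_{FlexHub} = 341 − 6P_{FlexHub} + 2P_{IronWorks} = 0 ⇒ P_{FlexHub} = 341/6 + (1/3)P_{IronWorks}.
Similarly P_{IronWorks} = 359/6 + (1/3)P_{FlexHub}.
Substituting the second reaction function into the first: P_{FlexHub} = 341/6 + (1/3)(359/6 + (1/3)P_{FlexHub}), which gives (8/9)P_{FlexHub} = 691/9 ⇒ P_{FlexHub} = 86.375.
Then P_{IronWorks} = 359/6 + (1/3)·86.375 = 88.625.
q_{FlexHub} = 257 − 3·86.375 + 2·88.625 = 175.125.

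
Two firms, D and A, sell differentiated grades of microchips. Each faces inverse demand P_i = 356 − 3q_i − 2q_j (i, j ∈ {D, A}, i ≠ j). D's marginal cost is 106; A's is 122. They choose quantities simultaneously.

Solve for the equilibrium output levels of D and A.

Firm D's profit: π = q_D(356 − 3q_D − 2q_A) − 106q_D.
∂π/∂q_D = 250 − 6q_D − 2q_A = 0 ⇒ q_D = 125/3 − (1/3)q_A.
Similarly q_A = 39 − (1/3)q_D.
Solving the two reaction functions simultaneously: (1 − (−1/3)(−1/3))q_D = 125/3 − (1/3)·39, so (8/9)q_D = 86/3 and q_D = 32.25.
Then q_A = 39 − (1/3)·32.25 = 28.25.

32.25, 28.25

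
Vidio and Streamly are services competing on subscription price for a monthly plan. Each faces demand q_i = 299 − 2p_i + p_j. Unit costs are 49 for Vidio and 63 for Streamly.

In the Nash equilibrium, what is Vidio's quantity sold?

Vidio's profit: π = (p_{Vidio} − 49)(299 − 2p_{Vidio} + p_{Streamly}).
∂π/∂p_{Vidio} = 397 − 4p_{Vidio} + p_{Streamly} = 0 ⇒ p_{Vidio} = 99.25 + 0.25p_{Streamly}.
Similarly p_{Streamly} = 106.25 + 0.25p_{Vidio}.
Substituting the second reaction function into the first: p_{Vidio} = 99.25 + 0.25(106.25 + 0.25p_{Vidio}), which gives 0.9375p_{Vidio} = 125.8125 ⇒ p_{Vidio} = 134.2.
Then p_{Streamly} = 106.25 + 0.25·134.2 = 139.8.
q_{Vidio} = 299 − 2·134.2 + 139.8 = 170.4.

170.4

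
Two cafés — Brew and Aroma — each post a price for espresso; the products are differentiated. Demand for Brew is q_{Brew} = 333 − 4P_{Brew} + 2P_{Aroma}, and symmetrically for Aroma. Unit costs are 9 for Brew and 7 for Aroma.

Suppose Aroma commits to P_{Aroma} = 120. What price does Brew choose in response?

76.125

Brew's profit: π = (P_{Brew} − 9)(333 − 4P_{Brew} + 2P_{Aroma}).
∂π/∂P_{Brew} = 369 − 8P_{Brew} + 2P_{Aroma} = 0 ⇒ P_{Brew} = 46.125 + 0.25P_{Aroma}.
At P_{Aroma} = 120: P_{Brew} = 46.125 + 0.25·120 = 76.125.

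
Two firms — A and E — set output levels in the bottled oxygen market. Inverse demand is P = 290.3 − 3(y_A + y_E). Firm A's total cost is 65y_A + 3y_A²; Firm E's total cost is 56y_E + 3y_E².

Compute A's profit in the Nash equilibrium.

1317.7944

Firm A's profit: π = y_A(290.3 − 3(y_A + y_E)) − 65y_A − 3y_A².
∂π/∂y_A = 225.3 − 12y_A − 3y_E = 0, so y_A = 18.775 − 0.25y_E.
By the same steps for E: y_E = 19.525 − 0.25y_A.
Solving the two reaction functions simultaneously: (1 − (−0.25)(−0.25))y_A = 18.775 − 0.25·19.525, so 0.9375y_A = 2223/160 and y_A = 14.82.
Then y_E = 19.525 − 0.25·14.82 = 15.82.
Price P = 290.3 − 3·30.64 = 198.38.
A's profit: (198.38 − 65)·14.82 − 3(14.82)² = 1317.7944.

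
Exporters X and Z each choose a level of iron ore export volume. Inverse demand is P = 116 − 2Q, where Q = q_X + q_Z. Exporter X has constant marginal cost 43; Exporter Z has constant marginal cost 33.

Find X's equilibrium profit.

220.5

Exporter X's profit: π = q_X(116 − 2(q_X + q_Z)) − 43q_X.
∂π/∂q_X = 73 − 4q_X − 2q_Z = 0, so q_X = 18.25 − 0.5q_Z.
By the same steps for Z: q_Z = 20.75 − 0.5q_X.
Substituting the second reaction function into the first: q_X = 18.25 − 0.5(20.75 − 0.5q_X), which gives 0.75q_X = 7.875 ⇒ q_X = 10.5.
Then q_Z = 20.75 − 0.5·10.5 = 15.5.
Price P = 116 − 2·26 = 64.
X's profit: (64 − 43)·10.5 = 220.5.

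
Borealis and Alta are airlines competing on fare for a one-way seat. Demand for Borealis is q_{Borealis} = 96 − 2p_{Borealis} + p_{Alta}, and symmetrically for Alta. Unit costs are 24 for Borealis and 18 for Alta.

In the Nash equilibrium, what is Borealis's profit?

1076.48

Borealis's profit: π = (p_{Borealis} − 24)(96 − 2p_{Borealis} + p_{Alta}).
∂π/∂p_{Borealis} = 144 − 4p_{Borealis} + p_{Alta} = 0 ⇒ p_{Borealis} = 36 + 0.25p_{Alta}.
Similarly p_{Alta} = 33 + 0.25p_{Borealis}.
Plugging p_{Alta} into Borealis's best response: p_{Borealis} = 36 + 0.25(33 + 0.25p_{Borealis}) ⇒ 0.9375p_{Borealis} = 44.25, so p_{Borealis} = 47.2.
Then p_{Alta} = 33 + 0.25·47.2 = 44.8.
q_{Borealis} = 96 − 2·47.2 + 44.8 = 46.4.
Profit = (47.2 − 24)·46.4 = 1076.48.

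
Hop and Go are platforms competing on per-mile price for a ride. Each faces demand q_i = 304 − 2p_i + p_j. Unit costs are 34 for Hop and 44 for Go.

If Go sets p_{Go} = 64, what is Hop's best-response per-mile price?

109

Hop's profit: π = (p_{Hop} − 34)(304 − 2p_{Hop} + p_{Go}).
∂π/∂p_{Hop} = 372 − 4p_{Hop} + p_{Go} = 0 ⇒ p_{Hop} = 93 + 0.25p_{Go}.
At p_{Go} = 64: p_{Hop} = 93 + 0.25·64 = 109.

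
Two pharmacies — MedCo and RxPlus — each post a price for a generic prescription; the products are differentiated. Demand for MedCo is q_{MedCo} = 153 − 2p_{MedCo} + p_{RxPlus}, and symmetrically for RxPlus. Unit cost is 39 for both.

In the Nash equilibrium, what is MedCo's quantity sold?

MedCo's profit: π = (p_{MedCo} − 39)(153 − 2p_{MedCo} + p_{RxPlus}).
∂π/∂p_{MedCo} = 231 − 4p_{MedCo} + p_{RxPlus} = 0 ⇒ p_{MedCo} = 57.75 + 0.25p_{RxPlus}.
By symmetry p_{RxPlus} = p_{MedCo}; substituting into the reaction function, 0.75p_{MedCo} = 57.75 and p_{MedCo} = 77.
q_{MedCo} = 153 − 2·77 + 77 = 76.

76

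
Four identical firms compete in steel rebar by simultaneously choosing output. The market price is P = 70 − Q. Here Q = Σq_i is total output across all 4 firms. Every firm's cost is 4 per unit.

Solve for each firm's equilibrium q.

13.2

A representative firm's profit is π_i = q_i(70 − Q) − 4q_i, with Q = q_i + Σ_{j≠i} q_j.
First-order condition: 66 − 2q_i − Σ_{j≠i} q_j = 0.
In a symmetric equilibrium every firm chooses the same q, so Σ_{j≠i} q_j = 3q. The condition becomes 66 − 5q = 0, giving q = 66/5 = 13.2.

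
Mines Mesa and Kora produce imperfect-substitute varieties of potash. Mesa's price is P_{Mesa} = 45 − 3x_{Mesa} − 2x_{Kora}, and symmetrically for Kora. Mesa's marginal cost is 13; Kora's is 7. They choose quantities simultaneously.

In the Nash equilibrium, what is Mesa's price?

Mine Mesa's profit: π = x_{Mesa}(45 − 3x_{Mesa} − 2x_{Kora}) − 13x_{Mesa}.
∂π/∂x_{Mesa} = 32 − 6x_{Mesa} − 2x_{Kora} = 0 ⇒ x_{Mesa} = 16/3 − (1/3)x_{Kora}.
Similarly x_{Kora} = 19/3 − (1/3)x_{Mesa}.
Substituting the second reaction function into the first: x_{Mesa} = 16/3 − (1/3)(19/3 − (1/3)x_{Mesa}), which gives (8/9)x_{Mesa} = 29/9 ⇒ x_{Mesa} = 3.625.
Then x_{Kora} = 19/3 − (1/3)·3.625 = 5.125.
P_{Mesa} = 45 − 3·3.625 − 2·5.125 = 23.875.

23.875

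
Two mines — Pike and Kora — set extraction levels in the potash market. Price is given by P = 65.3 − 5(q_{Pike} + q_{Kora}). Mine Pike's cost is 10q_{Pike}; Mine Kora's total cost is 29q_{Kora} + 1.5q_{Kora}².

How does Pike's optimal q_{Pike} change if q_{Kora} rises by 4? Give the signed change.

Mine Pike's profit: π = q_{Pike}(65.3 − 5(q_{Pike} + q_{Kora})) − 10q_{Pike}.
∂π/∂q_{Pike} = 55.3 − 10q_{Pike} − 5q_{Kora} = 0, so q_{Pike} = 5.53 − 0.5q_{Kora}.
The reaction-function slope is −0.5, so a 4-unit rise in q_{Kora} moves q_{Pike} by −0.5 × 4 = −2. Pike's best response falls — the actions are strategic substitutes.

-2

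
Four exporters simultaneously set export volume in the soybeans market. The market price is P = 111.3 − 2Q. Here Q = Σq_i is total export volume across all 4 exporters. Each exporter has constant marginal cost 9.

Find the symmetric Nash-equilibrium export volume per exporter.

10.23

A representative exporter's profit is π_i = q_i(111.3 − 2Q) − 9q_i, with Q = q_i + Σ_{j≠i} q_j.
First-order condition: 102.3 − 4q_i − 2Σ_{j≠i} q_j = 0.
In a symmetric equilibrium every exporter chooses the same q, so Σ_{j≠i} q_j = 3q. The condition becomes 102.3 − 10q = 0, giving q = 102.3/10 = 10.23.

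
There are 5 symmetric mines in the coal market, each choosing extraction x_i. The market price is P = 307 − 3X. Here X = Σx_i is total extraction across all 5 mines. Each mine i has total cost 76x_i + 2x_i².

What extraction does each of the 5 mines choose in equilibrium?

A representative mine's profit is π_i = x_i(307 − 3X) − 76x_i − 2x_i², with X = x_i + Σ_{j≠i} x_j.
First-order condition: 231 − 10x_i − 3Σ_{j≠i} x_j = 0.
With identical mines, set every x_j = x: then 231 − 10x − 12x = 0, i.e. x = 231/22 = 10.5.

10.5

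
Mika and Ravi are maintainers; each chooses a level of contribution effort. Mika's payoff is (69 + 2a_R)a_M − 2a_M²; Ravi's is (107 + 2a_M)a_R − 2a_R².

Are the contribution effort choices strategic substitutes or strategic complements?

Expanding Mika's payoff: 69a_M + 2a_Ra_M − 2a_M².
∂π/∂a_M = 69 + 2a_R − 4a_M = 0, so a_M = 17.25 + 0.5a_R.
The best-response slope da_M/da_R = 0.5 > 0: the reaction function is upward-sloping, so the choices are strategic complements.

strategic complements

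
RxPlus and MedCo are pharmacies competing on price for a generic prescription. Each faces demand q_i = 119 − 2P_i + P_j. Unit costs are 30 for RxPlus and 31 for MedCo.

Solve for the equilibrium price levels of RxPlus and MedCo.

RxPlus's profit: π = (P_{RxPlus} − 30)(119 − 2P_{RxPlus} + P_{MedCo}).
∂π/∂P_{RxPlus} = 179 − 4P_{RxPlus} + P_{MedCo} = 0 ⇒ P_{RxPlus} = 44.75 + 0.25P_{MedCo}.
Similarly P_{MedCo} = 45.25 + 0.25P_{RxPlus}.
Substituting the second reaction function into the first: P_{RxPlus} = 44.75 + 0.25(45.25 + 0.25P_{RxPlus}), which gives 0.9375P_{RxPlus} = 56.0625 ⇒ P_{RxPlus} = 59.8.
Then P_{MedCo} = 45.25 + 0.25·59.8 = 60.2.

59.8, 60.2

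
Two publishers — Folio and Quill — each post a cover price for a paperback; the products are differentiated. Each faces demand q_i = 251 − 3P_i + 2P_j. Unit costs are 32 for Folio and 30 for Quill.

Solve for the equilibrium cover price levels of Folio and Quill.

Folio's profit: π = (P_{Folio} − 32)(251 − 3P_{Folio} + 2P_{Quill}).
∂π/∂P_{Folio} = 347 − 6P_{Folio} + 2P_{Quill} = 0 ⇒ P_{Folio} = 347/6 + (1/3)P_{Quill}.
Similarly P_{Quill} = 341/6 + (1/3)P_{Folio}.
Solving the two reaction functions simultaneously: (1 − (1/3)(1/3))P_{Folio} = 347/6 + (1/3)·(341/6), so (8/9)P_{Folio} = 691/9 and P_{Folio} = 86.375.
Then P_{Quill} = 341/6 + (1/3)·86.375 = 85.625.

86.375, 85.625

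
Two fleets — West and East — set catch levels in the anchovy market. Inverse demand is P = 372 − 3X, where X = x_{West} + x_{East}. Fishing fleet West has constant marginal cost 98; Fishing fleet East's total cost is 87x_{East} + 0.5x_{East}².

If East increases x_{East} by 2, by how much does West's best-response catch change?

Fishing fleet West's profit: π = x_{West}(372 − 3(x_{West} + x_{East})) − 98x_{West}.
∂π/∂x_{West} = 274 − 6x_{West} − 3x_{East} = 0, so x_{West} = 137/3 − 0.5x_{East}.
The reaction-function slope is −0.5, so a 2-unit rise in x_{East} moves x_{West} by −0.5 × 2 = −1. West's best response falls — the actions are strategic substitutes.

-1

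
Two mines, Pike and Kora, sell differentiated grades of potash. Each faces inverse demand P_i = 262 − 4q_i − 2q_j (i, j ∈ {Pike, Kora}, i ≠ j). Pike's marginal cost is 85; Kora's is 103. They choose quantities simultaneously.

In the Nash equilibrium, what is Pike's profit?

1339.56

Mine Pike's profit: π = q_{Pike}(262 − 4q_{Pike} − 2q_{Kora}) − 85q_{Pike}.
∂π/∂q_{Pike} = 177 − 8q_{Pike} − 2q_{Kora} = 0 ⇒ q_{Pike} = 22.125 − 0.25q_{Kora}.
Similarly q_{Kora} = 19.875 − 0.25q_{Pike}.
Substituting the second reaction function into the first: q_{Pike} = 22.125 − 0.25(19.875 − 0.25q_{Pike}), which gives 0.9375q_{Pike} = 549/32 ⇒ q_{Pike} = 18.3.
Then q_{Kora} = 19.875 − 0.25·18.3 = 15.3.
P_{Pike} = 262 − 4·18.3 − 2·15.3 = 158.2.
Profit = (158.2 − 85)·18.3 = 1339.56.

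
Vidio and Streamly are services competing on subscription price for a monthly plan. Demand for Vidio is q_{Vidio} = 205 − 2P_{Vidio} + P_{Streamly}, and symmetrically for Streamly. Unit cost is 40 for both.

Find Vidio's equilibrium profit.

Vidio's profit: π = (P_{Vidio} − 40)(205 − 2P_{Vidio} + P_{Streamly}).
∂π/∂P_{Vidio} = 285 − 4P_{Vidio} + P_{Streamly} = 0 ⇒ P_{Vidio} = 71.25 + 0.25P_{Streamly}.
Setting P_{Vidio} = P_{Streamly} in the reaction function: P_{Vidio} = 71.25 + 0.25P_{Vidio}, so P_{Vidio} = 71.25 / 0.75 = 95.
q_{Vidio} = 205 − 2·95 + 95 = 110.
Profit = (95 − 40)·110 = 6050.

6050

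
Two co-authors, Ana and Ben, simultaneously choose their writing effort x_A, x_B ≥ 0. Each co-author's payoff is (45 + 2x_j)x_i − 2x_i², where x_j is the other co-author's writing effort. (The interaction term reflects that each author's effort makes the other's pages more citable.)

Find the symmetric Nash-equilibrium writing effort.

22.5

Ana's payoff is (45 + 2x_B)x_A − 2x_A².
∂π/∂x_A = 45 + 2x_B − 4x_A = 0, so x_A = 11.25 + 0.5x_B.
Setting x_A = x_B in the reaction function: x_A = 11.25 + 0.5x_A, so x_A = 11.25 / 0.5 = 22.5.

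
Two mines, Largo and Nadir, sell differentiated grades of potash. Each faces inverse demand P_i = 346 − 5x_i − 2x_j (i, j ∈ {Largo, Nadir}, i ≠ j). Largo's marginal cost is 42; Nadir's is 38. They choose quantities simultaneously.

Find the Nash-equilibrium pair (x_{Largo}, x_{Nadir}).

25.25, 25.75

Mine Largo's profit: π = x_{Largo}(346 − 5x_{Largo} − 2x_{Nadir}) − 42x_{Largo}.
∂π/∂x_{Largo} = 304 − 10x_{Largo} − 2x_{Nadir} = 0 ⇒ x_{Largo} = 30.4 − 0.2x_{Nadir}.
Similarly x_{Nadir} = 30.8 − 0.2x_{Largo}.
Plugging x_{Nadir} into Largo's best response: x_{Largo} = 30.4 − 0.2(30.8 − 0.2x_{Largo}) ⇒ 0.96x_{Largo} = 24.24, so x_{Largo} = 25.25.
Then x_{Nadir} = 30.8 − 0.2·25.25 = 25.75.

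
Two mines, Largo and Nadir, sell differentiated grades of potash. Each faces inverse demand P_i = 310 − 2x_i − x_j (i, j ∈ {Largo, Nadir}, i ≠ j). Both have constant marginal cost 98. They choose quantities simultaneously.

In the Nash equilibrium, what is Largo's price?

182.8

Mine Largo's profit: π = x_{Largo}(310 − 2x_{Largo} − x_{Nadir}) − 98x_{Largo}.
∂π/∂x_{Largo} = 212 − 4x_{Largo} − x_{Nadir} = 0 ⇒ x_{Largo} = 53 − 0.25x_{Nadir}.
Setting x_{Largo} = x_{Nadir} in the reaction function: x_{Largo} = 53 − 0.25x_{Largo}, so x_{Largo} = 53 / 1.25 = 42.4.
P_{Largo} = 310 − 2·42.4 − 42.4 = 182.8.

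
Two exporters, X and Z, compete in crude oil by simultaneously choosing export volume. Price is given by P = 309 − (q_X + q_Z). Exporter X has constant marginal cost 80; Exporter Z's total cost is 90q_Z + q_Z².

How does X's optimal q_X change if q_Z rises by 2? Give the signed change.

Exporter X's profit: π = q_X(309 − (q_X + q_Z)) − 80q_X.
∂π/∂q_X = 229 − 2q_X − q_Z = 0, so q_X = 114.5 − 0.5q_Z.
The reaction-function slope is −0.5, so a 2-unit rise in q_Z moves q_X by −0.5 × 2 = −1. X's best response falls — the actions are strategic substitutes.

-1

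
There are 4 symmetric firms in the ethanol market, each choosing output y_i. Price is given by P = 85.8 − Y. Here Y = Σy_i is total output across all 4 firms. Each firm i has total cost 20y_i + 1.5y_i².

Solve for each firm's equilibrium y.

8.225

A representative firm's profit is π_i = y_i(85.8 − Y) − 20y_i − 1.5y_i², with Y = y_i + Σ_{j≠i} y_j.
First-order condition: 65.8 − 5y_i − Σ_{j≠i} y_j = 0.
With identical firms, set every y_j = y: then 65.8 − 5y − 3y = 0, i.e. y = 65.8/8 = 8.225.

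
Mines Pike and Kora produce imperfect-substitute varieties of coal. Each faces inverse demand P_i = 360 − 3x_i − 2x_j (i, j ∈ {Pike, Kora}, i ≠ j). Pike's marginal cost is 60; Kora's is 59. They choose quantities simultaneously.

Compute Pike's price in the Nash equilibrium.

172.3125

Mine Pike's profit: π = x_{Pike}(360 − 3x_{Pike} − 2x_{Kora}) − 60x_{Pike}.
∂π/∂x_{Pike} = 300 − 6x_{Pike} − 2x_{Kora} = 0 ⇒ x_{Pike} = 50 − (1/3)x_{Kora}.
Similarly x_{Kora} = 301/6 − (1/3)x_{Pike}.
Solving the two reaction functions simultaneously: (1 − (−1/3)(−1/3))x_{Pike} = 50 − (1/3)·(301/6), so (8/9)x_{Pike} = 599/18 and x_{Pike} = 37.4375.
Then x_{Kora} = 301/6 − (1/3)·37.4375 = 37.6875.
P_{Pike} = 360 − 3·37.4375 − 2·37.6875 = 172.3125.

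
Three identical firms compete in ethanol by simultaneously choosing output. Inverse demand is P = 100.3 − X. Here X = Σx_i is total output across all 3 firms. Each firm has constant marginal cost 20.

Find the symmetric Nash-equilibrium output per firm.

A representative firm's profit is π_i = x_i(100.3 − X) − 20x_i, with X = x_i + Σ_{j≠i} x_j.
First-order condition: 80.3 − 2x_i − Σ_{j≠i} x_j = 0.
With identical firms, set every x_j = x: then 80.3 − 2x − 2x = 0, i.e. x = 80.3/4 = 20.075.

20.075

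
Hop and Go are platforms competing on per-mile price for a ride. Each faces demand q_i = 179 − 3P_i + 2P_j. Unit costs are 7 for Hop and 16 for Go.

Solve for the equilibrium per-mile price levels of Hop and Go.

51.6875, 55.0625

Hop's profit: π = (P_{Hop} − 7)(179 − 3P_{Hop} + 2P_{Go}).
∂π/∂P_{Hop} = 200 − 6P_{Hop} + 2P_{Go} = 0 ⇒ P_{Hop} = 100/3 + (1/3)P_{Go}.
Similarly P_{Go} = 227/6 + (1/3)P_{Hop}.
Substituting the second reaction function into the first: P_{Hop} = 100/3 + (1/3)(227/6 + (1/3)P_{Hop}), which gives (8/9)P_{Hop} = 827/18 ⇒ P_{Hop} = 51.6875.
Then P_{Go} = 227/6 + (1/3)·51.6875 = 55.0625.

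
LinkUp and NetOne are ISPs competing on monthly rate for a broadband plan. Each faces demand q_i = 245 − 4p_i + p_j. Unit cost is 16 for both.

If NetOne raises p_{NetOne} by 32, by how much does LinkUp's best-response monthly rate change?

LinkUp's profit: π = (p_{LinkUp} − 16)(245 − 4p_{LinkUp} + p_{NetOne}).
∂π/∂p_{LinkUp} = 309 − 8p_{LinkUp} + p_{NetOne} = 0 ⇒ p_{LinkUp} = 38.625 + 0.125p_{NetOne}.
The reaction-function slope is 0.125, so a 32-unit rise in p_{NetOne} moves p_{LinkUp} by 0.125 × 32 = 4. LinkUp's best response rises — the actions are strategic complements.

4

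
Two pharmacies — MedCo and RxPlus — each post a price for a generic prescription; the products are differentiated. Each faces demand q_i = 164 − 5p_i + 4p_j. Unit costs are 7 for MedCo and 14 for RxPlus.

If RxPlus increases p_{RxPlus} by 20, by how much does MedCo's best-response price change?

MedCo's profit: π = (p_{MedCo} − 7)(164 − 5p_{MedCo} + 4p_{RxPlus}).
∂π/∂p_{MedCo} = 199 − 10p_{MedCo} + 4p_{RxPlus} = 0 ⇒ p_{MedCo} = 19.9 + 0.4p_{RxPlus}.
The reaction-function slope is 0.4, so a 20-unit rise in p_{RxPlus} moves p_{MedCo} by 0.4 × 20 = 8. MedCo's best response rises — the actions are strategic complements.

8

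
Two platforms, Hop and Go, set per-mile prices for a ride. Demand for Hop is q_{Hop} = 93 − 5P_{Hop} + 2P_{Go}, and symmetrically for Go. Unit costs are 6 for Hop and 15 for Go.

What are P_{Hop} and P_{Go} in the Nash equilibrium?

Hop's profit: π = (P_{Hop} − 6)(93 − 5P_{Hop} + 2P_{Go}).
∂π/∂P_{Hop} = 123 − 10P_{Hop} + 2P_{Go} = 0 ⇒ P_{Hop} = 12.3 + 0.2P_{Go}.
Similarly P_{Go} = 16.8 + 0.2P_{Hop}.
Substituting the second reaction function into the first: P_{Hop} = 12.3 + 0.2(16.8 + 0.2P_{Hop}), which gives 0.96P_{Hop} = 15.66 ⇒ P_{Hop} = 16.3125.
Then P_{Go} = 16.8 + 0.2·16.3125 = 20.0625.

16.3125, 20.0625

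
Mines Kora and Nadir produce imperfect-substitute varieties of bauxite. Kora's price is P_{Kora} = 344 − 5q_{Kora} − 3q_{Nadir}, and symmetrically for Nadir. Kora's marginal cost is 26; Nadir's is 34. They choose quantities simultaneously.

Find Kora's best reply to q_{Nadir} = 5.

Mine Kora's profit: π = q_{Kora}(344 − 5q_{Kora} − 3q_{Nadir}) − 26q_{Kora}.
∂π/∂q_{Kora} = 318 − 10q_{Kora} − 3q_{Nadir} = 0 ⇒ q_{Kora} = 31.8 − 0.3q_{Nadir}.
At q_{Nadir} = 5: q_{Kora} = 31.8 − 0.3·5 = 30.3.

30.3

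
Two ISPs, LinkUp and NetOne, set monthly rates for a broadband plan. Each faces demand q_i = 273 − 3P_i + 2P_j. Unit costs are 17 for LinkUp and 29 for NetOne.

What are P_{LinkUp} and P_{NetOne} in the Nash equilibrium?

83.25, 87.75

LinkUp's profit: π = (P_{LinkUp} − 17)(273 − 3P_{LinkUp} + 2P_{NetOne}).
∂π/∂P_{LinkUp} = 324 − 6P_{LinkUp} + 2P_{NetOne} = 0 ⇒ P_{LinkUp} = 54 + (1/3)P_{NetOne}.
Similarly P_{NetOne} = 60 + (1/3)P_{LinkUp}.
Substituting the second reaction function into the first: P_{LinkUp} = 54 + (1/3)(60 + (1/3)P_{LinkUp}), which gives (8/9)P_{LinkUp} = 74 ⇒ P_{LinkUp} = 83.25.
Then P_{NetOne} = 60 + (1/3)·83.25 = 87.75.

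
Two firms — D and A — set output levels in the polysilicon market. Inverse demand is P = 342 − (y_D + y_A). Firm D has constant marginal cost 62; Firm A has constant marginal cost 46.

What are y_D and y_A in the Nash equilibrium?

88, 104

Firm D's profit: π = y_D(342 − (y_D + y_A)) − 62y_D.
∂π/∂y_D = 280 − 2y_D − y_A = 0, so y_D = 140 − 0.5y_A.
By the same steps for A: y_A = 148 − 0.5y_D.
Plugging y_A into D's best response: y_D = 140 − 0.5(148 − 0.5y_D) ⇒ 0.75y_D = 66, so y_D = 88.
Then y_A = 148 − 0.5·88 = 104.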